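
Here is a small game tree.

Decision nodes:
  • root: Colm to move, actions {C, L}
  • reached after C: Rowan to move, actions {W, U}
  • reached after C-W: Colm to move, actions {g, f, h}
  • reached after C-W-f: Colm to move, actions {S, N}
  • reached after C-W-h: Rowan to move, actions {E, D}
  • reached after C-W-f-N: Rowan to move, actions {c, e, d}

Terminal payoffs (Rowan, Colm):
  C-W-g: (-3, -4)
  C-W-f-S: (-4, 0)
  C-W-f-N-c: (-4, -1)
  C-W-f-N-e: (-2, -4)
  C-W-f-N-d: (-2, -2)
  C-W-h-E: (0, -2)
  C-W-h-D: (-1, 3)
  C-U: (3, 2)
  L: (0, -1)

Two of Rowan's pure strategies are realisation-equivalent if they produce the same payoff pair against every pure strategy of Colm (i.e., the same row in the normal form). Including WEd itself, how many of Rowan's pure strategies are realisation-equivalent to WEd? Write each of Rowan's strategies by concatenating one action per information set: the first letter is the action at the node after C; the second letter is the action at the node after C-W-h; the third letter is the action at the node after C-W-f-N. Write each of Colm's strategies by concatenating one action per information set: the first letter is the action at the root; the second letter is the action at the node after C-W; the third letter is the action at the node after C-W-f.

1

Row for WEd (columns CgS, CgN, CfS, CfN, ChS, ChN, LgS, LgN, LfS, LfN, LhS, LhN): (-3,-4) (-3,-4) (-4,0) (-2,-2) (0,-2) (0,-2) (0,-1) (0,-1) (0,-1) (0,-1) (0,-1) (0,-1).
Every one of Rowan's information sets is on the play path for some reply by Colm when Rowan follows WEd.
Changing the action at any of them therefore changes at least one column, so only WEd itself gives this row.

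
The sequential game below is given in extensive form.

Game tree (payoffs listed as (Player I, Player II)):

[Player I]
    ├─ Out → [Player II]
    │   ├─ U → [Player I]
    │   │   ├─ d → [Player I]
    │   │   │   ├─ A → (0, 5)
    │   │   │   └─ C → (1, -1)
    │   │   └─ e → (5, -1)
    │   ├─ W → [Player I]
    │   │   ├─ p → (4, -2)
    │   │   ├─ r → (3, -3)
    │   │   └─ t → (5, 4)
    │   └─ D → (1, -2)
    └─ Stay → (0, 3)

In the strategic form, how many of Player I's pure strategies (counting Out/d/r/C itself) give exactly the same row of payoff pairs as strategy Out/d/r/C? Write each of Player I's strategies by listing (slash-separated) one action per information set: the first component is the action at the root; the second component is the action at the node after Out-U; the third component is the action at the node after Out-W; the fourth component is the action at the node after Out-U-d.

Row for Out/d/r/C (columns U, W, D): (1,-1) (3,-3) (1,-2).
Every one of Player I's information sets is on the play path for some reply by Player II when Player I follows Out/d/r/C.
Changing the action at any of them therefore changes at least one column, so only Out/d/r/C itself gives this row.

1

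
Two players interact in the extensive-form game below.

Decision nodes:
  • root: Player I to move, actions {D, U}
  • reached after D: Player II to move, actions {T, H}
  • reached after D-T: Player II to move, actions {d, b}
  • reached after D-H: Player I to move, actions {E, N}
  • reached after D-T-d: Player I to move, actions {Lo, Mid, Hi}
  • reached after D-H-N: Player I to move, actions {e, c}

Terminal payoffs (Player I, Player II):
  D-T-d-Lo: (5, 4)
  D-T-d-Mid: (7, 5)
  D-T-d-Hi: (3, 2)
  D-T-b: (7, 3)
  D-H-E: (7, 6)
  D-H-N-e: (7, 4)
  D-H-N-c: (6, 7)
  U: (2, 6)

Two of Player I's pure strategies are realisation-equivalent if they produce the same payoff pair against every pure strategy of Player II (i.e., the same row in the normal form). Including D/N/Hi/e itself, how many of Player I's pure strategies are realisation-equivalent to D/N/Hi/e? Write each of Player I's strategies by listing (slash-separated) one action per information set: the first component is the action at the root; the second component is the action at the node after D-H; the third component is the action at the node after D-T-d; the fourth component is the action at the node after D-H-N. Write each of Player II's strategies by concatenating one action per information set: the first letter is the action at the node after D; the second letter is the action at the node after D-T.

1

Row for D/N/Hi/e (columns Td, Tb, Hd, Hb): (3,2) (7,3) (7,4) (7,4).
Every one of Player I's information sets is on the play path for some reply by Player II when Player I follows D/N/Hi/e.
Changing the action at any of them therefore changes at least one column, so only D/N/Hi/e itself gives this row.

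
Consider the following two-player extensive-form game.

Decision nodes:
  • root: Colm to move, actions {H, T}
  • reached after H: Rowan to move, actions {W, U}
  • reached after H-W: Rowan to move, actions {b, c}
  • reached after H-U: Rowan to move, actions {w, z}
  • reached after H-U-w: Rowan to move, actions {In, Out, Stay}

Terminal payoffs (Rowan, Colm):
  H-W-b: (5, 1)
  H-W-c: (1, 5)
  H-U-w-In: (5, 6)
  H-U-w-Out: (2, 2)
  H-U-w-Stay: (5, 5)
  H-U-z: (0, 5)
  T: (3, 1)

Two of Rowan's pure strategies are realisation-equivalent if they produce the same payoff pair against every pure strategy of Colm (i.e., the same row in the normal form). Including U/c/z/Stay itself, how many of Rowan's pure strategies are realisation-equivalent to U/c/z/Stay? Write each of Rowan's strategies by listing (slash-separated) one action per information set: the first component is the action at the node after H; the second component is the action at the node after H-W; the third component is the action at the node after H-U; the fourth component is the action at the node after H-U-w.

Row for U/c/z/Stay (columns H, T): (0,5) (3,1).
Under U/c/z/Stay, Rowan's choice at the node after H-W and at the node after H-U-w can never be reached regardless of what Colm does, so varying those choices leaves every outcome unchanged.
Holding the reachable choices fixed and varying the unreachable ones freely already gives 2 × 3 = 6 equivalent strategies.
No other strategy reproduces this row, so those 6 are the full class: U/b/z/In, U/b/z/Out, U/b/z/Stay, U/c/z/In, U/c/z/Out, U/c/z/Stay.

6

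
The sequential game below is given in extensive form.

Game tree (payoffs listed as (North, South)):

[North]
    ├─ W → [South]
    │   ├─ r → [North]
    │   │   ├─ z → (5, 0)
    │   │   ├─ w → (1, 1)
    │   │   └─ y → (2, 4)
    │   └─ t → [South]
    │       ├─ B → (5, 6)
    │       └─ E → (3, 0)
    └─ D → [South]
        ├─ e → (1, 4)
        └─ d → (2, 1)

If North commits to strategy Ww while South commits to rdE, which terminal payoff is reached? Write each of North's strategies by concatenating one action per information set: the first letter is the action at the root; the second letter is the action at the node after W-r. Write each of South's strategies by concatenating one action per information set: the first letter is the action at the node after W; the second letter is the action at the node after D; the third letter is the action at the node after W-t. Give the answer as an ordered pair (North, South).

(1, 1)

Trace the play path from the root:
  North plays W
  South plays r at [W]
  North plays w at [W-r]
→ terminal payoff (1, 1).
(South's choice at the node after D is never reached on this path, so it doesn't affect the outcome.)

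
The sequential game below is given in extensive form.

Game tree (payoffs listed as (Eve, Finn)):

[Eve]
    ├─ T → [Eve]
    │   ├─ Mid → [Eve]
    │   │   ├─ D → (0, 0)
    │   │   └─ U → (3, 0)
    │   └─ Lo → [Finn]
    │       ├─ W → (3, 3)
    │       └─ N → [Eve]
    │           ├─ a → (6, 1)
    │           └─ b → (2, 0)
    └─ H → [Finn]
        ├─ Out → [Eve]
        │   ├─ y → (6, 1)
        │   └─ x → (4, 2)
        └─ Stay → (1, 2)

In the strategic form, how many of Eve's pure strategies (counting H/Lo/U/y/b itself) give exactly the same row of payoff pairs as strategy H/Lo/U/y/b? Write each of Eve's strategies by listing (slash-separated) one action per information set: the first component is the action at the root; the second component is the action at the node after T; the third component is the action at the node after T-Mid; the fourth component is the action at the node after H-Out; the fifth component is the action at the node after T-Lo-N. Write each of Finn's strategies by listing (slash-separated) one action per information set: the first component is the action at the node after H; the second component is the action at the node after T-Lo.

8

Row for H/Lo/U/y/b (columns Out/W, Out/N, Stay/W, Stay/N): (6,1) (6,1) (1,2) (1,2).
Under H/Lo/U/y/b, Eve's choice at the node after T and at the node after T-Mid and at the node after T-Lo-N can never be reached regardless of what Finn does, so varying those choices leaves every outcome unchanged.
Holding the reachable choices fixed and varying the unreachable ones freely already gives 2 × 2 × 2 = 8 equivalent strategies.
No other strategy reproduces this row, so those 8 are the full class: H/Mid/D/y/a, H/Mid/D/y/b, H/Mid/U/y/a, H/Mid/U/y/b, H/Lo/D/y/a, H/Lo/D/y/b, H/Lo/U/y/a, H/Lo/U/y/b.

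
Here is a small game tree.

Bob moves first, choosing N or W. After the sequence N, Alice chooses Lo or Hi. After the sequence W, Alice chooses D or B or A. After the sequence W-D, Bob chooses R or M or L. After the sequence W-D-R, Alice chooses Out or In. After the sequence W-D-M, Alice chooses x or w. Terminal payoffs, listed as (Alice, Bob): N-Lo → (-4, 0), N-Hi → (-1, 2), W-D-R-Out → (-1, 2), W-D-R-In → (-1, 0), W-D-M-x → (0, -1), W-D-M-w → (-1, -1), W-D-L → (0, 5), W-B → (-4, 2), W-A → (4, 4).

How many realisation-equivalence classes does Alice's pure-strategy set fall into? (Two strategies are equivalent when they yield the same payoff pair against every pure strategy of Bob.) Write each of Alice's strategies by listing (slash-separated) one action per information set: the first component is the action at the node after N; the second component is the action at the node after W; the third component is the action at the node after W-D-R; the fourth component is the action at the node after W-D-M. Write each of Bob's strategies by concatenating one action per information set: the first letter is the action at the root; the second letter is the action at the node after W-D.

12

Alice has 24 pure strategies: Lo/D/Out/x, Lo/D/Out/w, Lo/D/In/x, Lo/D/In/w, Lo/B/Out/x, Lo/B/Out/w, Lo/B/In/x, Lo/B/In/w, Lo/A/Out/x, Lo/A/Out/w, Lo/A/In/x, Lo/A/In/w, Hi/D/Out/x, Hi/D/Out/w, Hi/D/In/x, Hi/D/In/w, Hi/B/Out/x, Hi/B/Out/w, Hi/B/In/x, Hi/B/In/w, Hi/A/Out/x, Hi/A/Out/w, Hi/A/In/x, Hi/A/In/w. Columns: NR, NM, NL, WR, WM, WL.
{Lo/D/Out/x} → row (-4,0) (-4,0) (-4,0) (-1,2) (0,-1) (0,5)
{Lo/D/Out/w} → row (-4,0) (-4,0) (-4,0) (-1,2) (-1,-1) (0,5)
{Lo/D/In/x} → row (-4,0) (-4,0) (-4,0) (-1,0) (0,-1) (0,5)
{Lo/D/In/w} → row (-4,0) (-4,0) (-4,0) (-1,0) (-1,-1) (0,5)
{Lo/B/Out/x, Lo/B/Out/w, Lo/B/In/x, Lo/B/In/w} → row (-4,0) (-4,0) (-4,0) (-4,2) (-4,2) (-4,2)
{Lo/A/Out/x, Lo/A/Out/w, Lo/A/In/x, Lo/A/In/w} → row (-4,0) (-4,0) (-4,0) (4,4) (4,4) (4,4)
{Hi/D/Out/x} → row (-1,2) (-1,2) (-1,2) (-1,2) (0,-1) (0,5)
{Hi/D/Out/w} → row (-1,2) (-1,2) (-1,2) (-1,2) (-1,-1) (0,5)
{Hi/D/In/x} → row (-1,2) (-1,2) (-1,2) (-1,0) (0,-1) (0,5)
{Hi/D/In/w} → row (-1,2) (-1,2) (-1,2) (-1,0) (-1,-1) (0,5)
{Hi/B/Out/x, Hi/B/Out/w, Hi/B/In/x, Hi/B/In/w} → row (-1,2) (-1,2) (-1,2) (-4,2) (-4,2) (-4,2)
{Hi/A/Out/x, Hi/A/Out/w, Hi/A/In/x, Hi/A/In/w} → row (-1,2) (-1,2) (-1,2) (4,4) (4,4) (4,4)
That's 12 distinct rows out of 24 strategies.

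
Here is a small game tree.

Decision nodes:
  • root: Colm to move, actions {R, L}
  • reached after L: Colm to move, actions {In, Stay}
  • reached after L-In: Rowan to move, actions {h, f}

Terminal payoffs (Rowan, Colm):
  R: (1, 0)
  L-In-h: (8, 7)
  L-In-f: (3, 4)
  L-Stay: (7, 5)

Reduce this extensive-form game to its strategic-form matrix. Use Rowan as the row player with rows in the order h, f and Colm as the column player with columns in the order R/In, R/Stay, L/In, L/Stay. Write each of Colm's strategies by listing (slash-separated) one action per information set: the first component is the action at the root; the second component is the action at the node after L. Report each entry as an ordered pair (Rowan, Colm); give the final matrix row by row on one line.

         R/In   R/Stay     L/In   L/Stay
   h    (1,0)    (1,0)    (8,7)    (7,5)
   f    (1,0)    (1,0)    (3,4)    (7,5)

h: (1,0) (1,0) (8,7) (7,5) | f: (1,0) (1,0) (3,4) (7,5)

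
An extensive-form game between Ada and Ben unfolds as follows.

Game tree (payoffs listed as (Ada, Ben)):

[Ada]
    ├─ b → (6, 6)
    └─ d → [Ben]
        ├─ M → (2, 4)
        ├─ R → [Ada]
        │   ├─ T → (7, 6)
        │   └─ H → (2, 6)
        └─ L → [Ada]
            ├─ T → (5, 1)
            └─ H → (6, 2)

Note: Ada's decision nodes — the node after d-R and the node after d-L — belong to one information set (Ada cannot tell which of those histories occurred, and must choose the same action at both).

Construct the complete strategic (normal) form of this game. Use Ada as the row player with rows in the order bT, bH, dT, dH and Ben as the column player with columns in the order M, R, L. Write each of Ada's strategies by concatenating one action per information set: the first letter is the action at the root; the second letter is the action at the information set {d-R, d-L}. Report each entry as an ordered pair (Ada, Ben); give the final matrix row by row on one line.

bT: (6,6) (6,6) (6,6) | bH: (6,6) (6,6) (6,6) | dT: (2,4) (7,6) (5,1) | dH: (2,4) (2,6) (6,2)

Row bT: M→(6,6), R→(6,6), L→(6,6)
Row bH: M→(6,6), R→(6,6), L→(6,6)
Row dT: M→(2,4), R→(7,6), L→(5,1)
Row dH: M→(2,4), R→(2,6), L→(6,2)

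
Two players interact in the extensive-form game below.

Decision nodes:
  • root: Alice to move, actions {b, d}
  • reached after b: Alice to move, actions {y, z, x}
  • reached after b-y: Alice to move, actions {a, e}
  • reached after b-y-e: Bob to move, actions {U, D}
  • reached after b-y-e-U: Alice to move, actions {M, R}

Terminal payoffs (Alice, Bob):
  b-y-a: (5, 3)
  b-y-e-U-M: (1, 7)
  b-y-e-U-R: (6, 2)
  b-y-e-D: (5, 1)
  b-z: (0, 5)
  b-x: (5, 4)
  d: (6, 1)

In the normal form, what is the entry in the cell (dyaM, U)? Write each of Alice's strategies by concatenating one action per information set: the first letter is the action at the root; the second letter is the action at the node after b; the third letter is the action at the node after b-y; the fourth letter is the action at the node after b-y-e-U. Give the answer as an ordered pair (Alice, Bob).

(6, 1)

Trace the play path from the root:
  Alice plays d
→ terminal payoff (6, 1).
(Alice's choice at the node after b is never reached on this path, so it doesn't affect the outcome.)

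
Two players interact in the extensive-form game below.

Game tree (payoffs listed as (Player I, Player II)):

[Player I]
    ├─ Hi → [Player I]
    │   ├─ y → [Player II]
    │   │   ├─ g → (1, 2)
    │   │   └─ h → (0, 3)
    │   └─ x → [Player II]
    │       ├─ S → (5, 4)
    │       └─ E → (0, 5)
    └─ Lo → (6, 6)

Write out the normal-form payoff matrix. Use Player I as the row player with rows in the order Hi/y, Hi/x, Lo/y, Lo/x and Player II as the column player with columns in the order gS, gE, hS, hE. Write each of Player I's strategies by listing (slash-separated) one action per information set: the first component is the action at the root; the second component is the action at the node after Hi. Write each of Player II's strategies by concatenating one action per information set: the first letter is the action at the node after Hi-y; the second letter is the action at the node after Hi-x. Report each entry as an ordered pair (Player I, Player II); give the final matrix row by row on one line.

Hi/y: (1,2) (1,2) (0,3) (0,3) | Hi/x: (5,4) (0,5) (5,4) (0,5) | Lo/y: (6,6) (6,6) (6,6) (6,6) | Lo/x: (6,6) (6,6) (6,6) (6,6)

           gS       gE       hS       hE
Hi/y    (1,2)    (1,2)    (0,3)    (0,3)
Hi/x    (5,4)    (0,5)    (5,4)    (0,5)
Lo/y    (6,6)    (6,6)    (6,6)    (6,6)
Lo/x    (6,6)    (6,6)    (6,6)    (6,6)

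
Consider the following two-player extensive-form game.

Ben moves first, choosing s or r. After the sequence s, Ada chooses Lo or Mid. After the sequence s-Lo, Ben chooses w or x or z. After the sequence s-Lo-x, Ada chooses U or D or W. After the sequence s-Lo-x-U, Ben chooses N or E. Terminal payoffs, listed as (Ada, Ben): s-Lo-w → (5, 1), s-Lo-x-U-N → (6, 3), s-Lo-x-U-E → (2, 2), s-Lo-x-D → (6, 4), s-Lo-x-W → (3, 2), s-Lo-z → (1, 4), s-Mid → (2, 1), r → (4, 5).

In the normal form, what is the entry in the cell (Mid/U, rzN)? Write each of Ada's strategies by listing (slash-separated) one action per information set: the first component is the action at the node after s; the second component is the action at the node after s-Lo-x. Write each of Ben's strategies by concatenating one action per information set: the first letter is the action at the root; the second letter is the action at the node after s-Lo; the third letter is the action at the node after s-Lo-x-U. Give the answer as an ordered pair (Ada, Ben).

(4, 5)

Trace the play path from the root:
  Ben plays r
→ terminal payoff (4, 5).
(Ada's choice at the node after s is never reached on this path, so it doesn't affect the outcome.)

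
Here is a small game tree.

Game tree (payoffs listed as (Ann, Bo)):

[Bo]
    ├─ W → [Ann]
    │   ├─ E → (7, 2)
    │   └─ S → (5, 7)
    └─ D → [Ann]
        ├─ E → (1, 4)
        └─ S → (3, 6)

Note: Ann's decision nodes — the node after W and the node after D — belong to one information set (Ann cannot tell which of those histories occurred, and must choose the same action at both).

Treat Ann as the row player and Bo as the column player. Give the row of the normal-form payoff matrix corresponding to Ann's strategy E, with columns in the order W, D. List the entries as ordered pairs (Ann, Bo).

(7,2) (1,4)

vs W: Bo plays W → Ann plays E at [W] → (7, 2)
vs D: Bo plays D → Ann plays E at [D] → (1, 4)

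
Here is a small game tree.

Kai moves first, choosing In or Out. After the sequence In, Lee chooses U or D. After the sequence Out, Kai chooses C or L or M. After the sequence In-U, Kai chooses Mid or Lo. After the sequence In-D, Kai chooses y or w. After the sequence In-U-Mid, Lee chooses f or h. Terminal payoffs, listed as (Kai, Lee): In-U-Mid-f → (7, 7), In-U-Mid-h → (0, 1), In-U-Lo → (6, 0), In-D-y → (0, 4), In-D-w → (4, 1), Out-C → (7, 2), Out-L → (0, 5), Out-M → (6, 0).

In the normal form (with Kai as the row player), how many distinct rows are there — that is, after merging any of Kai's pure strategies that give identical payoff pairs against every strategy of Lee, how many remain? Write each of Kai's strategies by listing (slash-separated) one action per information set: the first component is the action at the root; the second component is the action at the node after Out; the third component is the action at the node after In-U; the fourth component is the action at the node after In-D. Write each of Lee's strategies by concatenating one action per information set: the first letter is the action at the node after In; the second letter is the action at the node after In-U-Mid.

7

Kai has 24 pure strategies: In/C/Mid/y, In/C/Mid/w, In/C/Lo/y, In/C/Lo/w, In/L/Mid/y, In/L/Mid/w, In/L/Lo/y, In/L/Lo/w, In/M/Mid/y, In/M/Mid/w, In/M/Lo/y, In/M/Lo/w, Out/C/Mid/y, Out/C/Mid/w, Out/C/Lo/y, Out/C/Lo/w, Out/L/Mid/y, Out/L/Mid/w, Out/L/Lo/y, Out/L/Lo/w, Out/M/Mid/y, Out/M/Mid/w, Out/M/Lo/y, Out/M/Lo/w. Columns: Uf, Uh, Df, Dh.
{In/C/Mid/y, In/L/Mid/y, In/M/Mid/y} → row (7,7) (0,1) (0,4) (0,4)
{In/C/Mid/w, In/L/Mid/w, In/M/Mid/w} → row (7,7) (0,1) (4,1) (4,1)
{In/C/Lo/y, In/L/Lo/y, In/M/Lo/y} → row (6,0) (6,0) (0,4) (0,4)
{In/C/Lo/w, In/L/Lo/w, In/M/Lo/w} → row (6,0) (6,0) (4,1) (4,1)
{Out/C/Mid/y, Out/C/Mid/w, Out/C/Lo/y, Out/C/Lo/w} → row (7,2) (7,2) (7,2) (7,2)
{Out/L/Mid/y, Out/L/Mid/w, Out/L/Lo/y, Out/L/Lo/w} → row (0,5) (0,5) (0,5) (0,5)
{Out/M/Mid/y, Out/M/Mid/w, Out/M/Lo/y, Out/M/Lo/w} → row (6,0) (6,0) (6,0) (6,0)
That's 7 distinct rows out of 24 strategies.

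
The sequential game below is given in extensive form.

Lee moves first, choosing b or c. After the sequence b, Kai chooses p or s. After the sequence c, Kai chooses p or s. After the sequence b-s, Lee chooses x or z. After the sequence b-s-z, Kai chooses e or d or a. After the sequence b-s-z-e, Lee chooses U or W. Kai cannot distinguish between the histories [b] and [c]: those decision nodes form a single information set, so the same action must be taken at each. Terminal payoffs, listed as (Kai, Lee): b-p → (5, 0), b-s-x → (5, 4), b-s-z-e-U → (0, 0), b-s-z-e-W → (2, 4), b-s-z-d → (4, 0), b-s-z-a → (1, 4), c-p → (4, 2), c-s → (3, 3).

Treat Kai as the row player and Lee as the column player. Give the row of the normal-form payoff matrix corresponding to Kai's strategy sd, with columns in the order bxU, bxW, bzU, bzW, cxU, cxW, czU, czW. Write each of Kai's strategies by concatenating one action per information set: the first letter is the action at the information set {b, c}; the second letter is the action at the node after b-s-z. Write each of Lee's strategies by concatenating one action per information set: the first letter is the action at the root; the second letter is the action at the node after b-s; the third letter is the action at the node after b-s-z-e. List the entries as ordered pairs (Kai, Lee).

(5,4) (5,4) (4,0) (4,0) (3,3) (3,3) (3,3) (3,3)

vs bxU: Lee plays b → Kai plays s at [b] → Lee plays x at [b-s] → (5, 4)
vs bxW: Lee plays b → Kai plays s at [b] → Lee plays x at [b-s] → (5, 4)
vs bzU: Lee plays b → Kai plays s at [b] → Lee plays z at [b-s] → Kai plays d at [b-s-z] → (4, 0)
vs bzW: Lee plays b → Kai plays s at [b] → Lee plays z at [b-s] → Kai plays d at [b-s-z] → (4, 0)
vs cxU: Lee plays c → Kai plays s at [c] → (3, 3)
vs cxW: Lee plays c → Kai plays s at [c] → (3, 3)
vs czU: Lee plays c → Kai plays s at [c] → (3, 3)
vs czW: Lee plays c → Kai plays s at [c] → (3, 3)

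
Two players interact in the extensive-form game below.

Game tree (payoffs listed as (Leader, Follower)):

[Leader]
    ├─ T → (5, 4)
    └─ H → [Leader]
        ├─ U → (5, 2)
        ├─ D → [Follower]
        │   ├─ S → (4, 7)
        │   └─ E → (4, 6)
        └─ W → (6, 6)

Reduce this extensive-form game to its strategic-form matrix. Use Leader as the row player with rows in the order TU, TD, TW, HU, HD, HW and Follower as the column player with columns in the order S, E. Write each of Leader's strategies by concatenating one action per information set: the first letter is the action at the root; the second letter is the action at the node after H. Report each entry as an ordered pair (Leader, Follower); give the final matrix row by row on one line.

            S        E
  TU    (5,4)    (5,4)
  TD    (5,4)    (5,4)
  TW    (5,4)    (5,4)
  HU    (5,2)    (5,2)
  HD    (4,7)    (4,6)
  HW    (6,6)    (6,6)

TU: (5,4) (5,4) | TD: (5,4) (5,4) | TW: (5,4) (5,4) | HU: (5,2) (5,2) | HD: (4,7) (4,6) | HW: (6,6) (6,6)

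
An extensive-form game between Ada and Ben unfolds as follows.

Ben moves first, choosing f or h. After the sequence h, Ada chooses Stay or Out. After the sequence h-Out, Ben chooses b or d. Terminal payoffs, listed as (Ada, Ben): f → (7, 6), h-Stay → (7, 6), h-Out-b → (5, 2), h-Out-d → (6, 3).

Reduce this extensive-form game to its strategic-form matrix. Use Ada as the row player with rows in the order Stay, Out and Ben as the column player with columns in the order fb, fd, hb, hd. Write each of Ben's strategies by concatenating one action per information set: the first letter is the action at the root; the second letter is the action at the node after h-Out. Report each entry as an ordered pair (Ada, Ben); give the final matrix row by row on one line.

Stay: (7,6) (7,6) (7,6) (7,6) | Out: (7,6) (7,6) (5,2) (6,3)

Row Stay: fb→(7,6), fd→(7,6), hb→(7,6), hd→(7,6)
Row Out: fb→(7,6), fd→(7,6), hb→(5,2), hd→(6,3)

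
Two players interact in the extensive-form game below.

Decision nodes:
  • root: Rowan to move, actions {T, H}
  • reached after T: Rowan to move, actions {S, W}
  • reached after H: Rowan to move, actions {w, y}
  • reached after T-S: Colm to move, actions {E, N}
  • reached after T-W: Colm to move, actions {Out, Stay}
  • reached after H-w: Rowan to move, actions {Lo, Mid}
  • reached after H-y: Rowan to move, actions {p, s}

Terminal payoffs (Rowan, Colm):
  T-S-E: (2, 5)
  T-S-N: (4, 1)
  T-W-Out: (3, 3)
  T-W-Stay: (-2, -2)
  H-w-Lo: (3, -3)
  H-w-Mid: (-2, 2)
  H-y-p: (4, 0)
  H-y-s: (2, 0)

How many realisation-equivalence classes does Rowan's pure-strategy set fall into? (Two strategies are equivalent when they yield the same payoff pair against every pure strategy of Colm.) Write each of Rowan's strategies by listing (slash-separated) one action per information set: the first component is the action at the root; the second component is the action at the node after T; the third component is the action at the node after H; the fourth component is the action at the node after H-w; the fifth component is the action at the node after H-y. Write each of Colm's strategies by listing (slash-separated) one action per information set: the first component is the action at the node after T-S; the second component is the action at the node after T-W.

Rowan has 32 pure strategies: T/S/w/Lo/p, T/S/w/Lo/s, T/S/w/Mid/p, T/S/w/Mid/s, T/S/y/Lo/p, T/S/y/Lo/s, T/S/y/Mid/p, T/S/y/Mid/s, T/W/w/Lo/p, T/W/w/Lo/s, T/W/w/Mid/p, T/W/w/Mid/s, T/W/y/Lo/p, T/W/y/Lo/s, T/W/y/Mid/p, T/W/y/Mid/s, H/S/w/Lo/p, H/S/w/Lo/s, H/S/w/Mid/p, H/S/w/Mid/s, H/S/y/Lo/p, H/S/y/Lo/s, H/S/y/Mid/p, H/S/y/Mid/s, H/W/w/Lo/p, H/W/w/Lo/s, H/W/w/Mid/p, H/W/w/Mid/s, H/W/y/Lo/p, H/W/y/Lo/s, H/W/y/Mid/p, H/W/y/Mid/s. Columns: E/Out, E/Stay, N/Out, N/Stay.
{T/S/w/Lo/p, T/S/w/Lo/s, T/S/w/Mid/p, T/S/w/Mid/s, T/S/y/Lo/p, T/S/y/Lo/s, T/S/y/Mid/p, T/S/y/Mid/s} → row (2,5) (2,5) (4,1) (4,1)
{T/W/w/Lo/p, T/W/w/Lo/s, T/W/w/Mid/p, T/W/w/Mid/s, T/W/y/Lo/p, T/W/y/Lo/s, T/W/y/Mid/p, T/W/y/Mid/s} → row (3,3) (-2,-2) (3,3) (-2,-2)
{H/S/w/Lo/p, H/S/w/Lo/s, H/W/w/Lo/p, H/W/w/Lo/s} → row (3,-3) (3,-3) (3,-3) (3,-3)
{H/S/w/Mid/p, H/S/w/Mid/s, H/W/w/Mid/p, H/W/w/Mid/s} → row (-2,2) (-2,2) (-2,2) (-2,2)
{H/S/y/Lo/p, H/S/y/Mid/p, H/W/y/Lo/p, H/W/y/Mid/p} → row (4,0) (4,0) (4,0) (4,0)
{H/S/y/Lo/s, H/S/y/Mid/s, H/W/y/Lo/s, H/W/y/Mid/s} → row (2,0) (2,0) (2,0) (2,0)
That's 6 distinct rows out of 32 strategies.

6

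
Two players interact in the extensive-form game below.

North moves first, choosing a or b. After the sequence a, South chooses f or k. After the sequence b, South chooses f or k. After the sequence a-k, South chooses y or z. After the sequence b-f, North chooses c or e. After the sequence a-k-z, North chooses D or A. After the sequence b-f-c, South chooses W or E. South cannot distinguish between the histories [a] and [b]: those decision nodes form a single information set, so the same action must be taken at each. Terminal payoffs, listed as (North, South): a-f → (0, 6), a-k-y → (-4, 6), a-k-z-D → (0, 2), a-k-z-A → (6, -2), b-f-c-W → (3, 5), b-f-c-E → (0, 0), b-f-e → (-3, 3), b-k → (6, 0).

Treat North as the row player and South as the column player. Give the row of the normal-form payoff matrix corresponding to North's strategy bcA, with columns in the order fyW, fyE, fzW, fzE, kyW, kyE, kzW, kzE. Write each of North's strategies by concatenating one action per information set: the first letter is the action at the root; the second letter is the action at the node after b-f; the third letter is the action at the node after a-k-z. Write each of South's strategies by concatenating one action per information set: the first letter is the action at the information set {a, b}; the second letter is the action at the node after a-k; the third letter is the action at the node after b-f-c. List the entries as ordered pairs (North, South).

(3,5) (0,0) (3,5) (0,0) (6,0) (6,0) (6,0) (6,0)

vs fyW: North plays b → South plays f at [b] → North plays c at [b-f] → South plays W at [b-f-c] → (3, 5)
vs fyE: North plays b → South plays f at [b] → North plays c at [b-f] → South plays E at [b-f-c] → (0, 0)
vs fzW: North plays b → South plays f at [b] → North plays c at [b-f] → South plays W at [b-f-c] → (3, 5)
vs fzE: North plays b → South plays f at [b] → North plays c at [b-f] → South plays E at [b-f-c] → (0, 0)
vs kyW: North plays b → South plays k at [b] → (6, 0)
vs kyE: North plays b → South plays k at [b] → (6, 0)
vs kzW: North plays b → South plays k at [b] → (6, 0)
vs kzE: North plays b → South plays k at [b] → (6, 0)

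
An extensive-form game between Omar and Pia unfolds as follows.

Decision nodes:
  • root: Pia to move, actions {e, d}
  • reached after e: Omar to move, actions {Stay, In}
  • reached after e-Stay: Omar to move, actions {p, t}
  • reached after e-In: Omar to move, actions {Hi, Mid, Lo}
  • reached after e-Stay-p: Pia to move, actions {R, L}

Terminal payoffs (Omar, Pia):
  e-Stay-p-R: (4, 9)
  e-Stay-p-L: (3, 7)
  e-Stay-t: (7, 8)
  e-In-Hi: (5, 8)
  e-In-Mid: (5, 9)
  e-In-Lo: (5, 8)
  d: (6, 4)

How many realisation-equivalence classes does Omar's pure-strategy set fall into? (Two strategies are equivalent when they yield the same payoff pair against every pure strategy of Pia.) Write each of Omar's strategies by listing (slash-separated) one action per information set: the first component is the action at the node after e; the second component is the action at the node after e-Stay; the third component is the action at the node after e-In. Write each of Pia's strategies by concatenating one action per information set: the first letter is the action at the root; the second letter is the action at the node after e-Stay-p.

Omar has 12 pure strategies: Stay/p/Hi, Stay/p/Mid, Stay/p/Lo, Stay/t/Hi, Stay/t/Mid, Stay/t/Lo, In/p/Hi, In/p/Mid, In/p/Lo, In/t/Hi, In/t/Mid, In/t/Lo. Columns: eR, eL, dR, dL.
{Stay/p/Hi, Stay/p/Mid, Stay/p/Lo} → row (4,9) (3,7) (6,4) (6,4)
{Stay/t/Hi, Stay/t/Mid, Stay/t/Lo} → row (7,8) (7,8) (6,4) (6,4)
{In/p/Hi, In/p/Lo, In/t/Hi, In/t/Lo} → row (5,8) (5,8) (6,4) (6,4)
{In/p/Mid, In/t/Mid} → row (5,9) (5,9) (6,4) (6,4)
That's 4 distinct rows out of 12 strategies.

4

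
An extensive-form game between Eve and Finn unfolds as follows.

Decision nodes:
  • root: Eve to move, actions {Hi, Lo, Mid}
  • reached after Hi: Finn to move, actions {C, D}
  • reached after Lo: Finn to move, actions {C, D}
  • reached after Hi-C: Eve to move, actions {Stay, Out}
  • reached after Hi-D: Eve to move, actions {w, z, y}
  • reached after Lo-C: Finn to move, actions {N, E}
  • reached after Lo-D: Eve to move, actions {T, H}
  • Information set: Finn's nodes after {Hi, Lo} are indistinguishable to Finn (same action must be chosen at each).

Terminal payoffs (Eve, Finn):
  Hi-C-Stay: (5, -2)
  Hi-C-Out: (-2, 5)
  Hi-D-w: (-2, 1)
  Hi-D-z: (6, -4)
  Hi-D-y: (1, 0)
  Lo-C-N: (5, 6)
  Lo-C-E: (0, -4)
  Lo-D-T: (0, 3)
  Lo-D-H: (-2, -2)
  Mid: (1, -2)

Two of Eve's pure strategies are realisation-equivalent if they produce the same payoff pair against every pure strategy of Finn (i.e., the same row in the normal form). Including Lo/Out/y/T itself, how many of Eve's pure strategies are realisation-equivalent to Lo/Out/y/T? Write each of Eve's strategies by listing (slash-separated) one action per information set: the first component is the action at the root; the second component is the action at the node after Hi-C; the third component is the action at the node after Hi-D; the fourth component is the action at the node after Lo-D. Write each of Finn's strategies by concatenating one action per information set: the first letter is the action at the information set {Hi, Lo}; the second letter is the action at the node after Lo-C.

Row for Lo/Out/y/T (columns CN, CE, DN, DE): (5,6) (0,-4) (0,3) (0,3).
Under Lo/Out/y/T, Eve's choice at the node after Hi-C and at the node after Hi-D can never be reached regardless of what Finn does, so varying those choices leaves every outcome unchanged.
Holding the reachable choices fixed and varying the unreachable ones freely already gives 2 × 3 = 6 equivalent strategies.
No other strategy reproduces this row, so those 6 are the full class: Lo/Stay/w/T, Lo/Stay/z/T, Lo/Stay/y/T, Lo/Out/w/T, Lo/Out/z/T, Lo/Out/y/T.

6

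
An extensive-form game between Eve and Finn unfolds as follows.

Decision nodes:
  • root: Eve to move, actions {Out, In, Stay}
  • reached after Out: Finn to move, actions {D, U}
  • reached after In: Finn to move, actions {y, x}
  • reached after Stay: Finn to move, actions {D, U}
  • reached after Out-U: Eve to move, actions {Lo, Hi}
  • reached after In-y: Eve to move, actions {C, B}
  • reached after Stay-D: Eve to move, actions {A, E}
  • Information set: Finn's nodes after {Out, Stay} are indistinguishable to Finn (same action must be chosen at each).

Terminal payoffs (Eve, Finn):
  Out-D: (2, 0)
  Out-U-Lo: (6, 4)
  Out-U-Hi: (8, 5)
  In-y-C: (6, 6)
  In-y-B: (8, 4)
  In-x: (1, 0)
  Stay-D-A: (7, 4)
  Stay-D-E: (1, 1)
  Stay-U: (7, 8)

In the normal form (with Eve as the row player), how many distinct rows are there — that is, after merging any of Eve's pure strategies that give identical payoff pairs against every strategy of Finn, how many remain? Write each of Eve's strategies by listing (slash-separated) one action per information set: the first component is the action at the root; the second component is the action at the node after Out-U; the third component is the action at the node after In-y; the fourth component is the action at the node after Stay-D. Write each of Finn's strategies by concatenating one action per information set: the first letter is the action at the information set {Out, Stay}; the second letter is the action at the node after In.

6

Eve has 24 pure strategies: Out/Lo/C/A, Out/Lo/C/E, Out/Lo/B/A, Out/Lo/B/E, Out/Hi/C/A, Out/Hi/C/E, Out/Hi/B/A, Out/Hi/B/E, In/Lo/C/A, In/Lo/C/E, In/Lo/B/A, In/Lo/B/E, In/Hi/C/A, In/Hi/C/E, In/Hi/B/A, In/Hi/B/E, Stay/Lo/C/A, Stay/Lo/C/E, Stay/Lo/B/A, Stay/Lo/B/E, Stay/Hi/C/A, Stay/Hi/C/E, Stay/Hi/B/A, Stay/Hi/B/E. Columns: Dy, Dx, Uy, Ux.
{Out/Lo/C/A, Out/Lo/C/E, Out/Lo/B/A, Out/Lo/B/E} → row (2,0) (2,0) (6,4) (6,4)
{Out/Hi/C/A, Out/Hi/C/E, Out/Hi/B/A, Out/Hi/B/E} → row (2,0) (2,0) (8,5) (8,5)
{In/Lo/C/A, In/Lo/C/E, In/Hi/C/A, In/Hi/C/E} → row (6,6) (1,0) (6,6) (1,0)
{In/Lo/B/A, In/Lo/B/E, In/Hi/B/A, In/Hi/B/E} → row (8,4) (1,0) (8,4) (1,0)
{Stay/Lo/C/A, Stay/Lo/B/A, Stay/Hi/C/A, Stay/Hi/B/A} → row (7,4) (7,4) (7,8) (7,8)
{Stay/Lo/C/E, Stay/Lo/B/E, Stay/Hi/C/E, Stay/Hi/B/E} → row (1,1) (1,1) (7,8) (7,8)
That's 6 distinct rows out of 24 strategies.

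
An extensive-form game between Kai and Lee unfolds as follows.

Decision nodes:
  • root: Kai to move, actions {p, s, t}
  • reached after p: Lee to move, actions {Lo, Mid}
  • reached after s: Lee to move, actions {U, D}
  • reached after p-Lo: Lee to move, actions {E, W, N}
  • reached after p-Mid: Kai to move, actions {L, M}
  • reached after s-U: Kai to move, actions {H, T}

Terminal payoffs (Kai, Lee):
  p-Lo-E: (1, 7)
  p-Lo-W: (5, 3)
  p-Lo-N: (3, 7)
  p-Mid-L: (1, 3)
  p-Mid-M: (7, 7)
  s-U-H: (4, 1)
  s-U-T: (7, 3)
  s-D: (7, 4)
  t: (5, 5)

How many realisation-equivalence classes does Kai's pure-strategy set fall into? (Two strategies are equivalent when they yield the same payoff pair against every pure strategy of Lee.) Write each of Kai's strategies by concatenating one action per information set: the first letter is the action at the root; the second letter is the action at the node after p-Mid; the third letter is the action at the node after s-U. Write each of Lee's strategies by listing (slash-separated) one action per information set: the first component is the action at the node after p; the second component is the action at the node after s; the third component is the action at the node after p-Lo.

Kai has 12 pure strategies: pLH, pLT, pMH, pMT, sLH, sLT, sMH, sMT, tLH, tLT, tMH, tMT. Columns: Lo/U/E, Lo/U/W, Lo/U/N, Lo/D/E, Lo/D/W, Lo/D/N, Mid/U/E, Mid/U/W, Mid/U/N, Mid/D/E, Mid/D/W, Mid/D/N.
{pLH, pLT} → row (1,7) (5,3) (3,7) (1,7) (5,3) (3,7) (1,3) (1,3) (1,3) (1,3) (1,3) (1,3)
{pMH, pMT} → row (1,7) (5,3) (3,7) (1,7) (5,3) (3,7) (7,7) (7,7) (7,7) (7,7) (7,7) (7,7)
{sLH, sMH} → row (4,1) (4,1) (4,1) (7,4) (7,4) (7,4) (4,1) (4,1) (4,1) (7,4) (7,4) (7,4)
{sLT, sMT} → row (7,3) (7,3) (7,3) (7,4) (7,4) (7,4) (7,3) (7,3) (7,3) (7,4) (7,4) (7,4)
{tLH, tLT, tMH, tMT} → row (5,5) (5,5) (5,5) (5,5) (5,5) (5,5) (5,5) (5,5) (5,5) (5,5) (5,5) (5,5)
That's 5 distinct rows out of 12 strategies.

5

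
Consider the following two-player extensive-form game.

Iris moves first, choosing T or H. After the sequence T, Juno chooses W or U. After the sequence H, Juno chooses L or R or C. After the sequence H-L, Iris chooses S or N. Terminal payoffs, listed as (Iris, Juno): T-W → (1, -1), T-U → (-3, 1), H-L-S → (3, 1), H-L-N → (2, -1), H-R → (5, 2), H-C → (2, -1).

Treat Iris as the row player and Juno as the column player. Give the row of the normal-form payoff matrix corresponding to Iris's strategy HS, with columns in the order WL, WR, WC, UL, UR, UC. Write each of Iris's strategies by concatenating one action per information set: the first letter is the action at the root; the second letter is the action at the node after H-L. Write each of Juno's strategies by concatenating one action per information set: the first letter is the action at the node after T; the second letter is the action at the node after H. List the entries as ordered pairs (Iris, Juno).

(3,1) (5,2) (2,-1) (3,1) (5,2) (2,-1)

vs WL: Iris plays H → Juno plays L at [H] → Iris plays S at [H-L] → (3, 1)
vs WR: Iris plays H → Juno plays R at [H] → (5, 2)
vs WC: Iris plays H → Juno plays C at [H] → (2, -1)
vs UL: Iris plays H → Juno plays L at [H] → Iris plays S at [H-L] → (3, 1)
vs UR: Iris plays H → Juno plays R at [H] → (5, 2)
vs UC: Iris plays H → Juno plays C at [H] → (2, -1)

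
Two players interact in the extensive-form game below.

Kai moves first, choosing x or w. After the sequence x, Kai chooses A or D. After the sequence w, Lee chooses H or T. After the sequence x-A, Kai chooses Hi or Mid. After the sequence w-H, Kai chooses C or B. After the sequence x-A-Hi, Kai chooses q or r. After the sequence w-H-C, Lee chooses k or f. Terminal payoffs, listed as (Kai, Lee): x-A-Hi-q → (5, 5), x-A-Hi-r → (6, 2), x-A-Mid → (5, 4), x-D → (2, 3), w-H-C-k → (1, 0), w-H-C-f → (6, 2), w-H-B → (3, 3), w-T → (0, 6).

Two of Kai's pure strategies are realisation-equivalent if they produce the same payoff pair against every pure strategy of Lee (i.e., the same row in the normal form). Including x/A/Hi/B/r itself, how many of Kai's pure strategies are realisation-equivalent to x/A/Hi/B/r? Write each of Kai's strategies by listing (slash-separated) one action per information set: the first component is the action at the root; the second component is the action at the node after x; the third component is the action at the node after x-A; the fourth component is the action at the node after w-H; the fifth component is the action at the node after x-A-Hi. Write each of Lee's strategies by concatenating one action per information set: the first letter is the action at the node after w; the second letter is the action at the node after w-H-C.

2

Row for x/A/Hi/B/r (columns Hk, Hf, Tk, Tf): (6,2) (6,2) (6,2) (6,2).
Under x/A/Hi/B/r, Kai's choice at the node after w-H can never be reached regardless of what Lee does, so varying those choices leaves every outcome unchanged.
Holding the reachable choices fixed and varying the unreachable one freely already gives 2 equivalent strategies.
No other strategy reproduces this row, so those 2 are the full class: x/A/Hi/C/r, x/A/Hi/B/r.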